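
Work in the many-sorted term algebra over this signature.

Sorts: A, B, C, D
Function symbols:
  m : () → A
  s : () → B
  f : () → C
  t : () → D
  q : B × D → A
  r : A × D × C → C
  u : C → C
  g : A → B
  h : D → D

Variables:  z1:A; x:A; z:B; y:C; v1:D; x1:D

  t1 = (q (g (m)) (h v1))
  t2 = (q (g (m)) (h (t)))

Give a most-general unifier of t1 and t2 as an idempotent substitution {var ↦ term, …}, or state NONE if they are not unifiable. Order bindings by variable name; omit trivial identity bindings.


{v1 ↦ (t)}


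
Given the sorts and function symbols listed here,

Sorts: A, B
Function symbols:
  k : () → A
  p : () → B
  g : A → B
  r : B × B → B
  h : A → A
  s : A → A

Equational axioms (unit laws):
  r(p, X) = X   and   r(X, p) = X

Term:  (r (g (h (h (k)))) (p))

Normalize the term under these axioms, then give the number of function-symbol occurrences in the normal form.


1. (r (g (h (h (k)))) (p))  →  (g (h (h (k))))
normal form: (g (h (h (k))))

size = 4


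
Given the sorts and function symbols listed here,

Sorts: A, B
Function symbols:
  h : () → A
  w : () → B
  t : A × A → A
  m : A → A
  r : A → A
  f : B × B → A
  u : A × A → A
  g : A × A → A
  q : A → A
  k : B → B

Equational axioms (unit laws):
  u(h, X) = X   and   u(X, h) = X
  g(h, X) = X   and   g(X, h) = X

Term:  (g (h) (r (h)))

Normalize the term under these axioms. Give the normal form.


1. (g (h) (r (h)))  →  (r (h))

normal form = (r (h))


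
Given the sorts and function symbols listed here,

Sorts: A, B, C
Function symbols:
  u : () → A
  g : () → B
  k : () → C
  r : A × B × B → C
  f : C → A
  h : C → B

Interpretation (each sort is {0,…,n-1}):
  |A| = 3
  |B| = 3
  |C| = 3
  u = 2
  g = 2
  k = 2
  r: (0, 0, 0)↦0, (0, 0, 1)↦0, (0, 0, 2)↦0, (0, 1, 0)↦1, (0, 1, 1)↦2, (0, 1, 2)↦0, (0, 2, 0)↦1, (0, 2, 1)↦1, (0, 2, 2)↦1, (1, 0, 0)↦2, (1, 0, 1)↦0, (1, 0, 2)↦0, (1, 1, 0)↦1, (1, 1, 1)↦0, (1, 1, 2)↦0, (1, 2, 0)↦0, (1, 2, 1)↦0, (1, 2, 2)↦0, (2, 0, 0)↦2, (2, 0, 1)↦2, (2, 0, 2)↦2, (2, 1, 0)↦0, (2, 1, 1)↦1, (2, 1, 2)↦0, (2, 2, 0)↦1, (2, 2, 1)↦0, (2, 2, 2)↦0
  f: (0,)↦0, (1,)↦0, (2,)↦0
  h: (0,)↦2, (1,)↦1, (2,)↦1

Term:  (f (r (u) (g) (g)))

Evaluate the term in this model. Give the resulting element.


  u = 2
  g = 2
  g = 2
  (r (u) (g) (g)) = r(2, 2, 2) = 0
  (f (r (u) (g) (g))) = f(0,) = 0

value = 0


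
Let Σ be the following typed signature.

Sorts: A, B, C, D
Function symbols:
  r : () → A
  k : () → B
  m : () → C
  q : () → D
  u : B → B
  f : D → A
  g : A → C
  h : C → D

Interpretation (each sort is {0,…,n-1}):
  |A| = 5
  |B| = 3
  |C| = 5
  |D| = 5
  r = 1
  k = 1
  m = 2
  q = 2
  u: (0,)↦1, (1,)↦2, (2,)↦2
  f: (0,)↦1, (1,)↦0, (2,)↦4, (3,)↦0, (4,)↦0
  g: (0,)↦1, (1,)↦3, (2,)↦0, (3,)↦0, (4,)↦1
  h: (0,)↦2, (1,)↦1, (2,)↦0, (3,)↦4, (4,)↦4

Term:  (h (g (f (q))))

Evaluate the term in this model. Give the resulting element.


value = 1

  q = 2
  (f (q)) = f(2,) = 4
  (g (f (q))) = g(4,) = 1
  (h (g (f (q)))) = h(1,) = 1


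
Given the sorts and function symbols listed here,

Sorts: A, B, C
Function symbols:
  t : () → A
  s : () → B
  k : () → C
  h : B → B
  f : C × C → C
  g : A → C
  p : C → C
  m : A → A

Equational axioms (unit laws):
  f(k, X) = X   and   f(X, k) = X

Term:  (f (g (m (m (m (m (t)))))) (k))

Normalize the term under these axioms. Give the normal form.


normal form = (g (m (m (m (m (t))))))

1. (f (g (m (m (m (m (t)))))) (k))  →  (g (m (m (m (m (t))))))


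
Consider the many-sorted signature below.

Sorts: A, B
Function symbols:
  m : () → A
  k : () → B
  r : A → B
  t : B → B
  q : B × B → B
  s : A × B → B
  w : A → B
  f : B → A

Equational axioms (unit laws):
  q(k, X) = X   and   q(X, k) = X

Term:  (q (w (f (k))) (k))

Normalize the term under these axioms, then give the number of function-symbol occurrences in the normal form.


1. (q (w (f (k))) (k))  →  (w (f (k)))
normal form: (w (f (k)))

size = 3


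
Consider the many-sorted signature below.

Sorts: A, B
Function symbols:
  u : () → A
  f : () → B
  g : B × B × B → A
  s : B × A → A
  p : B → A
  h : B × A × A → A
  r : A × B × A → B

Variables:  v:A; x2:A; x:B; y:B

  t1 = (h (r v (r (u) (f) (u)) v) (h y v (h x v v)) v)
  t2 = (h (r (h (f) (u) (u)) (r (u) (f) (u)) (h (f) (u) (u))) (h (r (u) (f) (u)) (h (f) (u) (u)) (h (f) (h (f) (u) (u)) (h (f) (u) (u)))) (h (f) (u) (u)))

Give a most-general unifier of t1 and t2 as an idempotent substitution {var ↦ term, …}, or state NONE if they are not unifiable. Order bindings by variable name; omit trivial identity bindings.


{v ↦ (h (f) (u) (u)), x ↦ (f), y ↦ (r (u) (f) (u))}


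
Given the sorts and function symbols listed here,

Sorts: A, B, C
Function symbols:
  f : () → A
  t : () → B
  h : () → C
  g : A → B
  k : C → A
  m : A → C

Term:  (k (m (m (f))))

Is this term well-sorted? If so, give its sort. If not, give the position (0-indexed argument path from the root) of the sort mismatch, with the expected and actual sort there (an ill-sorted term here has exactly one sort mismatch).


      (f) : A
    (m (f)) : C
  (m (m (f))) : ✗ arg 0 at [0, 0] has sort C, expected A

ill-sorted at position [0, 0]: expected A, got C


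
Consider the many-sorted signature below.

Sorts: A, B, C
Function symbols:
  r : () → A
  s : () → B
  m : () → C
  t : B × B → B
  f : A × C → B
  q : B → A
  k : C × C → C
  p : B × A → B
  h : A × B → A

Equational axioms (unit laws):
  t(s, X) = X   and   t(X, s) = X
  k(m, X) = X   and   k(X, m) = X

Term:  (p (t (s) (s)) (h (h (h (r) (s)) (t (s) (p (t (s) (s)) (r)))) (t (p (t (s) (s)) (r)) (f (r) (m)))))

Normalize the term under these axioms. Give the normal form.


normal form = (p (s) (h (h (h (r) (s)) (p (s) (r))) (t (p (s) (r)) (f (r) (m)))))

1. (p (t (s) (s)) (h (h (h (r) (s)) (t (s) (p (t (s) (s)) (r)))) (t (p (t (s) (s)) (r)) (f (r) (m)))))  →  (p (s) (h (h (h (r) (s)) (t (s) (p (t (s) (s)) (r)))) (t (p (t (s) (s)) (r)) (f (r) (m)))))
2. (p (s) (h (h (h (r) (s)) (t (s) (p (t (s) (s)) (r)))) (t (p (t (s) (s)) (r)) (f (r) (m)))))  →  (p (s) (h (h (h (r) (s)) (p (t (s) (s)) (r))) (t (p (t (s) (s)) (r)) (f (r) (m)))))
3. (p (s) (h (h (h (r) (s)) (p (t (s) (s)) (r))) (t (p (t (s) (s)) (r)) (f (r) (m)))))  →  (p (s) (h (h (h (r) (s)) (p (s) (r))) (t (p (t (s) (s)) (r)) (f (r) (m)))))
4. (p (s) (h (h (h (r) (s)) (p (s) (r))) (t (p (t (s) (s)) (r)) (f (r) (m)))))  →  (p (s) (h (h (h (r) (s)) (p (s) (r))) (t (p (s) (r)) (f (r) (m)))))


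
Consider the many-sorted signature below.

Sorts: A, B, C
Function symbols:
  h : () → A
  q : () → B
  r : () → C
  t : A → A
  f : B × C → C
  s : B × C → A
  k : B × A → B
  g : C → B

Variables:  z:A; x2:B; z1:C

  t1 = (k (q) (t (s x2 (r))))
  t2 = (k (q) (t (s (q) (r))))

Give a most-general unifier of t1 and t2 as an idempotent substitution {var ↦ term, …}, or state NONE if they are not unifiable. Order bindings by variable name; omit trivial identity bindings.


{x2 ↦ (q)}


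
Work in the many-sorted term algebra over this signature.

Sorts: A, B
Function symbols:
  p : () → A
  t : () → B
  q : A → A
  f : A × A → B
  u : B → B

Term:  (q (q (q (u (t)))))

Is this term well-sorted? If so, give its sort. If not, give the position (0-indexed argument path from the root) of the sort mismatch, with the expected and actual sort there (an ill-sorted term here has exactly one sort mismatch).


        (t) : B
      (u (t)) : B
    (q (u (t))) : ✗ arg 0 at [0, 0, 0] has sort B, expected A

ill-sorted at position [0, 0, 0]: expected A, got B


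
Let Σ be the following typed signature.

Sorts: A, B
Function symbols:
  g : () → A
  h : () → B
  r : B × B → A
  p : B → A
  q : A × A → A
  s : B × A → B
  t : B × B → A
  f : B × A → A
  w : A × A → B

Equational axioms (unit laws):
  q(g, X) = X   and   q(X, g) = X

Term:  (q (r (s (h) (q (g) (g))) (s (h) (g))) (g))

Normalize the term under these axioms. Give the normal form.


1. (q (r (s (h) (q (g) (g))) (s (h) (g))) (g))  →  (r (s (h) (q (g) (g))) (s (h) (g)))
2. (r (s (h) (q (g) (g))) (s (h) (g)))  →  (r (s (h) (g)) (s (h) (g)))

normal form = (r (s (h) (g)) (s (h) (g)))


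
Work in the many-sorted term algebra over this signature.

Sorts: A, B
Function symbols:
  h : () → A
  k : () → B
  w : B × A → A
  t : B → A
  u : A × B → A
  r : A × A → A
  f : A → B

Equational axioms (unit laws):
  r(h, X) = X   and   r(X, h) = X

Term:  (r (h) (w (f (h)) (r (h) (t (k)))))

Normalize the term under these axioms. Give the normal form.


1. (r (h) (w (f (h)) (r (h) (t (k)))))  →  (w (f (h)) (r (h) (t (k))))
2. (w (f (h)) (r (h) (t (k))))  →  (w (f (h)) (t (k)))

normal form = (w (f (h)) (t (k)))


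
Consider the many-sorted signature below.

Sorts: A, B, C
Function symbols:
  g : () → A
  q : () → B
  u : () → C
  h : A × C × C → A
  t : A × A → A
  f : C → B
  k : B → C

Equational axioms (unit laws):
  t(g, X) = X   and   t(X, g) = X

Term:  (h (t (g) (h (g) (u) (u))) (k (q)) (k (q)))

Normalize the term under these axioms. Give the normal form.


normal form = (h (h (g) (u) (u)) (k (q)) (k (q)))

1. (h (t (g) (h (g) (u) (u))) (k (q)) (k (q)))  →  (h (h (g) (u) (u)) (k (q)) (k (q)))


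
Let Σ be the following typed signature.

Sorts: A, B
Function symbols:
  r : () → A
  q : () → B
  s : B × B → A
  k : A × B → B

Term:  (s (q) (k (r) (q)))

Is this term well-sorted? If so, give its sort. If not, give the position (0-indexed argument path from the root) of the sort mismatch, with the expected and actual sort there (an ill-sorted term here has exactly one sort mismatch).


  (q) : B
    (r) : A
    (q) : B
  (k (r) (q)) : B
(s (q) (k (r) (q))) : A

well-sorted; sort = A


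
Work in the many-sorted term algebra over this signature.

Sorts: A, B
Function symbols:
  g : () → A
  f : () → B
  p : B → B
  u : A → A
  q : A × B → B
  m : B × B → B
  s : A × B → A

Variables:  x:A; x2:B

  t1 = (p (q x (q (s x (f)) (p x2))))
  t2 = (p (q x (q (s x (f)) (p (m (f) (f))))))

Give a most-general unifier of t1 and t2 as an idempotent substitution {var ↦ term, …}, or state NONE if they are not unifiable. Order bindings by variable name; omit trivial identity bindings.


{x2 ↦ (m (f) (f))}


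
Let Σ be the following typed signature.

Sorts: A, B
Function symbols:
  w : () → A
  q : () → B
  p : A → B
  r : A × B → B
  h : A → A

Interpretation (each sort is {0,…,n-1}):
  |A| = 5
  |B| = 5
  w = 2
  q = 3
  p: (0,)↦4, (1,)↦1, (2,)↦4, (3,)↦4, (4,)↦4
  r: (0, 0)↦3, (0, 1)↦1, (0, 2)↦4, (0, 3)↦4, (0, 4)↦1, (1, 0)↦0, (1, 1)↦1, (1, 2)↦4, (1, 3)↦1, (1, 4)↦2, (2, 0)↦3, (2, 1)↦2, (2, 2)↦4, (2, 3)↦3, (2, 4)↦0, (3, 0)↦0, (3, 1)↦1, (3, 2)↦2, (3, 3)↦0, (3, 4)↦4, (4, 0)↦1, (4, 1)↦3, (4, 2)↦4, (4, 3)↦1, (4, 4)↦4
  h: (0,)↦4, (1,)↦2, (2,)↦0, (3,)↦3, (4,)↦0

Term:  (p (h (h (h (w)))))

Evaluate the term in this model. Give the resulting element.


value = 4

  w = 2
  (h (w)) = h(2,) = 0
  (h (h (w))) = h(0,) = 4
  (h (h (h (w)))) = h(4,) = 0
  (p (h (h (h (w))))) = p(0,) = 4


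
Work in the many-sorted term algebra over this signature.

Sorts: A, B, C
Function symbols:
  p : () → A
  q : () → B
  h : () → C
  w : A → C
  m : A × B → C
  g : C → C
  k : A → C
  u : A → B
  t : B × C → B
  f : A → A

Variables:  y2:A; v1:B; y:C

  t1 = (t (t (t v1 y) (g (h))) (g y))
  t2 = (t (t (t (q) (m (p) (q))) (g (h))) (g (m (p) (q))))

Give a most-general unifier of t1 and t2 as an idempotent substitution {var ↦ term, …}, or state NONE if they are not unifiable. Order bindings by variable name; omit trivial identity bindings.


{v1 ↦ (q), y ↦ (m (p) (q))}


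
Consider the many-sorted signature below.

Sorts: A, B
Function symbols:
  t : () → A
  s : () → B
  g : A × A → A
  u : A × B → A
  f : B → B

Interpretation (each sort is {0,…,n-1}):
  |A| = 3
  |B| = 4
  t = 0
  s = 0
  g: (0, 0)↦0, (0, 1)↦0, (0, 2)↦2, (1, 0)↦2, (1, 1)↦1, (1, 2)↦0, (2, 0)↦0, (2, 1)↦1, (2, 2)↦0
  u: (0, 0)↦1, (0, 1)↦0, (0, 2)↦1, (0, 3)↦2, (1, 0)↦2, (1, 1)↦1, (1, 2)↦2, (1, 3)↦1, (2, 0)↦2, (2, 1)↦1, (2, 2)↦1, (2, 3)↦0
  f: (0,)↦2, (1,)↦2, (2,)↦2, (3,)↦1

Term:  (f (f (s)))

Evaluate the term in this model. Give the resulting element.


value = 2

  s = 0
  (f (s)) = f(0,) = 2
  (f (f (s))) = f(2,) = 2


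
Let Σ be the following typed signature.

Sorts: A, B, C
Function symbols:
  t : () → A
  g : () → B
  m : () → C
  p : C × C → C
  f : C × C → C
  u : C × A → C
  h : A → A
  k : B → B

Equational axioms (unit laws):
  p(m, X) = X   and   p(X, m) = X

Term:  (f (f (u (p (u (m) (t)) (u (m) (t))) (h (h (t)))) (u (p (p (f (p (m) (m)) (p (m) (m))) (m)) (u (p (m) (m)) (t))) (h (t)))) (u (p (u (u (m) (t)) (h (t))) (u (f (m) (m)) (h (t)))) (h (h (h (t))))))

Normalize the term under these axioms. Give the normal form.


normal form = (f (f (u (p (u (m) (t)) (u (m) (t))) (h (h (t)))) (u (p (f (m) (m)) (u (m) (t))) (h (t)))) (u (p (u (u (m) (t)) (h (t))) (u (f (m) (m)) (h (t)))) (h (h (h (t))))))

1. (f (f (u (p (u (m) (t)) (u (m) (t))) (h (h (t)))) (u (p (p (f (p (m) (m)) (p (m) (m))) (m)) (u (p (m) (m)) (t))) (h (t)))) (u (p (u (u (m) (t)) (h (t))) (u (f (m) (m)) (h (t)))) (h (h (h (t))))))  →  (f (f (u (p (u (m) (t)) (u (m) (t))) (h (h (t)))) (u (p (f (p (m) (m)) (p (m) (m))) (u (p (m) (m)) (t))) (h (t)))) (u (p (u (u (m) (t)) (h (t))) (u (f (m) (m)) (h (t)))) (h (h (h (t))))))
2. (f (f (u (p (u (m) (t)) (u (m) (t))) (h (h (t)))) (u (p (f (p (m) (m)) (p (m) (m))) (u (p (m) (m)) (t))) (h (t)))) (u (p (u (u (m) (t)) (h (t))) (u (f (m) (m)) (h (t)))) (h (h (h (t))))))  →  (f (f (u (p (u (m) (t)) (u (m) (t))) (h (h (t)))) (u (p (f (m) (p (m) (m))) (u (p (m) (m)) (t))) (h (t)))) (u (p (u (u (m) (t)) (h (t))) (u (f (m) (m)) (h (t)))) (h (h (h (t))))))
3. (f (f (u (p (u (m) (t)) (u (m) (t))) (h (h (t)))) (u (p (f (m) (p (m) (m))) (u (p (m) (m)) (t))) (h (t)))) (u (p (u (u (m) (t)) (h (t))) (u (f (m) (m)) (h (t)))) (h (h (h (t))))))  →  (f (f (u (p (u (m) (t)) (u (m) (t))) (h (h (t)))) (u (p (f (m) (m)) (u (p (m) (m)) (t))) (h (t)))) (u (p (u (u (m) (t)) (h (t))) (u (f (m) (m)) (h (t)))) (h (h (h (t))))))
4. (f (f (u (p (u (m) (t)) (u (m) (t))) (h (h (t)))) (u (p (f (m) (m)) (u (p (m) (m)) (t))) (h (t)))) (u (p (u (u (m) (t)) (h (t))) (u (f (m) (m)) (h (t)))) (h (h (h (t))))))  →  (f (f (u (p (u (m) (t)) (u (m) (t))) (h (h (t)))) (u (p (f (m) (m)) (u (m) (t))) (h (t)))) (u (p (u (u (m) (t)) (h (t))) (u (f (m) (m)) (h (t)))) (h (h (h (t))))))


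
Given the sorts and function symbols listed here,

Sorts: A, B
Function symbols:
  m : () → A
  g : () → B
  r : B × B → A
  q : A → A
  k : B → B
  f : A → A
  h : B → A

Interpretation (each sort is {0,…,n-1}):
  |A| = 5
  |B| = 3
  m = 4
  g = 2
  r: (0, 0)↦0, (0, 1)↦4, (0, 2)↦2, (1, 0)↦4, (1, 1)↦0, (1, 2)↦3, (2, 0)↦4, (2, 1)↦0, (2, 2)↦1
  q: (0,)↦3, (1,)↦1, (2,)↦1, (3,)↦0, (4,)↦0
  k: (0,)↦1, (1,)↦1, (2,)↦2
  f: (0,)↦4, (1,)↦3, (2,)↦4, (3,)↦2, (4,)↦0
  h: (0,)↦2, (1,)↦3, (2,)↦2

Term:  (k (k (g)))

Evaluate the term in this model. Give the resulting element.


value = 2

  g = 2
  (k (g)) = k(2,) = 2
  (k (k (g))) = k(2,) = 2


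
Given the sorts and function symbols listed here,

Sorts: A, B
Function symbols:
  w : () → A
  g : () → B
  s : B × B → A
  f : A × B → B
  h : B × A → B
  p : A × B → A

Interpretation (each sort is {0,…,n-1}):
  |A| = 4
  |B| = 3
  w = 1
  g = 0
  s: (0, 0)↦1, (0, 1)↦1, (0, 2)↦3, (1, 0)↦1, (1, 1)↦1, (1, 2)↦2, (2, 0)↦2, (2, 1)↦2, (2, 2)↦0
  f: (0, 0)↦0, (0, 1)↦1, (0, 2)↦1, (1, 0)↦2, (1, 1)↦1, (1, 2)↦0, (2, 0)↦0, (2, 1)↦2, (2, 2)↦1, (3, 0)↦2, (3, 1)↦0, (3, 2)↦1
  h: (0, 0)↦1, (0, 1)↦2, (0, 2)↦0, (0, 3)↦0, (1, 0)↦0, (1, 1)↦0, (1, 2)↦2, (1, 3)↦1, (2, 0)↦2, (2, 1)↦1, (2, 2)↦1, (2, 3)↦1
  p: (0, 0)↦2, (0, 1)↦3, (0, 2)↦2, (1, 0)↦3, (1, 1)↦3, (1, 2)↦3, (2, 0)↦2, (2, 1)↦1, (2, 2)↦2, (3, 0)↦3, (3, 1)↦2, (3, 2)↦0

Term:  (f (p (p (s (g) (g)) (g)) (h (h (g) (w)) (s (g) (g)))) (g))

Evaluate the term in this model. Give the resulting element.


  g = 0
  g = 0
  (s (g) (g)) = s(0, 0) = 1
  g = 0
  (p (s (g) (g)) (g)) = p(1, 0) = 3
  g = 0
  w = 1
  (h (g) (w)) = h(0, 1) = 2
  g = 0
  g = 0
  (s (g) (g)) = s(0, 0) = 1
  (h (h (g) (w)) (s (g) (g))) = h(2, 1) = 1
  (p (p (s (g) (g)) (g)) (h (h (g) (w)) (s (g) (g)))) = p(3, 1) = 2
  g = 0
  (f (p (p (s (g) (g)) (g)) (h (h (g) (w)) (s (g) (g)))) (g)) = f(2, 0) = 0

value = 0


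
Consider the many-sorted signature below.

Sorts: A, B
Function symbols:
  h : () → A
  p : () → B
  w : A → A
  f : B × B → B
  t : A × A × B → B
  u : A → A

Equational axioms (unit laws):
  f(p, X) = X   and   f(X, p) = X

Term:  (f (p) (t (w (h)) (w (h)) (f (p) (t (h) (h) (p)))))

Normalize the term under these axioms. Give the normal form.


1. (f (p) (t (w (h)) (w (h)) (f (p) (t (h) (h) (p)))))  →  (t (w (h)) (w (h)) (f (p) (t (h) (h) (p))))
2. (t (w (h)) (w (h)) (f (p) (t (h) (h) (p))))  →  (t (w (h)) (w (h)) (t (h) (h) (p)))

normal form = (t (w (h)) (w (h)) (t (h) (h) (p)))


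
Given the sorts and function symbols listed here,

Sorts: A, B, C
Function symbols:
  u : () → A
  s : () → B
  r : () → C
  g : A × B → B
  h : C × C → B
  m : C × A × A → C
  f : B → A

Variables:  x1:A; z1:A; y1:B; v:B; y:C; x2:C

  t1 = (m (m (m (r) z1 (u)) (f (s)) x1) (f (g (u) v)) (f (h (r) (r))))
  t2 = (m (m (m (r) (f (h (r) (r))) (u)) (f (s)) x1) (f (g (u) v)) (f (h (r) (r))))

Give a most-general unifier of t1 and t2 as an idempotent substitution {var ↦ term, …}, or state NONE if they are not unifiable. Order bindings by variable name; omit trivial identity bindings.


{z1 ↦ (f (h (r) (r)))}


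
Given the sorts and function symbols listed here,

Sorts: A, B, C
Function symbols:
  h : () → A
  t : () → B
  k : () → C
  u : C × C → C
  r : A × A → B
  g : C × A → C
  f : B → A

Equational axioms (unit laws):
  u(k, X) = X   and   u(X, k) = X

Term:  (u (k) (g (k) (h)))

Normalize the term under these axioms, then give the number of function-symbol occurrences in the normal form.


size = 3

1. (u (k) (g (k) (h)))  →  (g (k) (h))
normal form: (g (k) (h))


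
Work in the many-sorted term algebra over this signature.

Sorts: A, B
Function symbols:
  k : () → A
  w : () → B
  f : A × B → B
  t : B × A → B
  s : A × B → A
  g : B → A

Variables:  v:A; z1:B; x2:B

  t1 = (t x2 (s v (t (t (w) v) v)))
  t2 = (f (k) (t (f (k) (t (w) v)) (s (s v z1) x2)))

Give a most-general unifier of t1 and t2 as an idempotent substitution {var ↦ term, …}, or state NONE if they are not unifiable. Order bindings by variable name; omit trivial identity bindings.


NONE (not unifiable)

head clash or occurs-check failure — not unifiable


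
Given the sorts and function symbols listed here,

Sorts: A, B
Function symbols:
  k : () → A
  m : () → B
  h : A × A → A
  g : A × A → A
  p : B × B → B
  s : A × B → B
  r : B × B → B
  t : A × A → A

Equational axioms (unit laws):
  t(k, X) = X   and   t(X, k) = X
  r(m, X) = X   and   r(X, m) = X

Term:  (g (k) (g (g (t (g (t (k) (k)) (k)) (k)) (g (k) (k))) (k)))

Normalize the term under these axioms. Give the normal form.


normal form = (g (k) (g (g (g (k) (k)) (g (k) (k))) (k)))

1. (g (k) (g (g (t (g (t (k) (k)) (k)) (k)) (g (k) (k))) (k)))  →  (g (k) (g (g (g (t (k) (k)) (k)) (g (k) (k))) (k)))
2. (g (k) (g (g (g (t (k) (k)) (k)) (g (k) (k))) (k)))  →  (g (k) (g (g (g (k) (k)) (g (k) (k))) (k)))


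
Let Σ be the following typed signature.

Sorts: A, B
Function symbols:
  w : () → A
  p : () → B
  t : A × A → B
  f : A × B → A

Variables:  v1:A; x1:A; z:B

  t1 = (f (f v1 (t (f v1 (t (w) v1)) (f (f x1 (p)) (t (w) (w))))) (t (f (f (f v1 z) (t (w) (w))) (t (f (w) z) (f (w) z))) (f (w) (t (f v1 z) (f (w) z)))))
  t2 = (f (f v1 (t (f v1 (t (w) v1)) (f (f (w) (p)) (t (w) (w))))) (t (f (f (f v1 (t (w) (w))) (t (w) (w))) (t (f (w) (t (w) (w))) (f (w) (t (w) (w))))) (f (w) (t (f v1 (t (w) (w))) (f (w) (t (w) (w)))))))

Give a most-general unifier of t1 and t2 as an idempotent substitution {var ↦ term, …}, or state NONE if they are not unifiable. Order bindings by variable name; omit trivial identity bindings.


{x1 ↦ (w), z ↦ (t (w) (w))}


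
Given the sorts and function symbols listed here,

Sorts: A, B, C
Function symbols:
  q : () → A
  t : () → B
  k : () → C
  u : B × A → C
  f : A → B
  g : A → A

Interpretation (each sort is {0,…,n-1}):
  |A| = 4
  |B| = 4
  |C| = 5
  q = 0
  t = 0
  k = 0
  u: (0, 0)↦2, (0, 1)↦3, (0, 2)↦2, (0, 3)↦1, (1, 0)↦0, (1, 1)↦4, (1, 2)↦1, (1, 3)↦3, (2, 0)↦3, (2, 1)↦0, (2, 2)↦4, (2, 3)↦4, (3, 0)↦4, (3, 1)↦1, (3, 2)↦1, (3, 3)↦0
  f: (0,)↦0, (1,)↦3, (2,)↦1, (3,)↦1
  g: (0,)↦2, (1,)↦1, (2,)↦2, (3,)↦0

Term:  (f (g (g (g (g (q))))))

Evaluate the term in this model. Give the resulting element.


  q = 0
  (g (q)) = g(0,) = 2
  (g (g (q))) = g(2,) = 2
  (g (g (g (q)))) = g(2,) = 2
  (g (g (g (g (q))))) = g(2,) = 2
  (f (g (g (g (g (q)))))) = f(2,) = 1

value = 1


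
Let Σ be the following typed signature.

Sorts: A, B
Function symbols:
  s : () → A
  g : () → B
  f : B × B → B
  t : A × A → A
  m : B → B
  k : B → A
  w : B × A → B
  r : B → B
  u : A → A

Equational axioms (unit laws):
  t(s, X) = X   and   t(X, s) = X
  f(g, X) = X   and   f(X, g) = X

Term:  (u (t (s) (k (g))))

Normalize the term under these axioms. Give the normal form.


normal form = (u (k (g)))

1. (u (t (s) (k (g))))  →  (u (k (g)))


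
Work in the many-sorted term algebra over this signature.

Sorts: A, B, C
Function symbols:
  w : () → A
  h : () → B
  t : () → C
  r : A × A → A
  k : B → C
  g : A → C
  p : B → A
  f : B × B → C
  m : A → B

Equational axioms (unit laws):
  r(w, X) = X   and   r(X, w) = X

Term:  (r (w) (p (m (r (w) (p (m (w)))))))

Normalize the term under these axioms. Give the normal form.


normal form = (p (m (p (m (w)))))

1. (r (w) (p (m (r (w) (p (m (w)))))))  →  (p (m (r (w) (p (m (w))))))
2. (p (m (r (w) (p (m (w))))))  →  (p (m (p (m (w)))))


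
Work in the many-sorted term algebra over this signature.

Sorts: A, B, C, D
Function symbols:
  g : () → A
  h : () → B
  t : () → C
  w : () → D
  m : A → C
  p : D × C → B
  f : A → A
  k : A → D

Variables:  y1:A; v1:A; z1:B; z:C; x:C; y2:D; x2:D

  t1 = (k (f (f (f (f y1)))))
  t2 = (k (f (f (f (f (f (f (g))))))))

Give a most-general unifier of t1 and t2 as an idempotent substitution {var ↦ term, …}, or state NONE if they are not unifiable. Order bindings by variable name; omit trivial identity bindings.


{y1 ↦ (f (f (g)))}


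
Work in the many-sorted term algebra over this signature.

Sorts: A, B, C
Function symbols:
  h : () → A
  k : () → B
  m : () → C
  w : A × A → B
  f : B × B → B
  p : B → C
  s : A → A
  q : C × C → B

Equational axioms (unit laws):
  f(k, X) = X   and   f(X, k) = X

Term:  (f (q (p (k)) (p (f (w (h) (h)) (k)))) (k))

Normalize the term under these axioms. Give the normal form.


normal form = (q (p (k)) (p (w (h) (h))))

1. (f (q (p (k)) (p (f (w (h) (h)) (k)))) (k))  →  (q (p (k)) (p (f (w (h) (h)) (k))))
2. (q (p (k)) (p (f (w (h) (h)) (k))))  →  (q (p (k)) (p (w (h) (h))))


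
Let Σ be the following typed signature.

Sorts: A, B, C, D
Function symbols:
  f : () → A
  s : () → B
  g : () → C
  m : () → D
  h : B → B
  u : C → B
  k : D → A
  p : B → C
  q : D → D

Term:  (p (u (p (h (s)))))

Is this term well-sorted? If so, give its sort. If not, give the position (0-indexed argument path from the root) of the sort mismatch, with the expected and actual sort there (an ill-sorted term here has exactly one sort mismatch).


        (s) : B
      (h (s)) : B
    (p (h (s))) : C
  (u (p (h (s)))) : B
(p (u (p (h (s))))) : C

well-sorted; sort = C


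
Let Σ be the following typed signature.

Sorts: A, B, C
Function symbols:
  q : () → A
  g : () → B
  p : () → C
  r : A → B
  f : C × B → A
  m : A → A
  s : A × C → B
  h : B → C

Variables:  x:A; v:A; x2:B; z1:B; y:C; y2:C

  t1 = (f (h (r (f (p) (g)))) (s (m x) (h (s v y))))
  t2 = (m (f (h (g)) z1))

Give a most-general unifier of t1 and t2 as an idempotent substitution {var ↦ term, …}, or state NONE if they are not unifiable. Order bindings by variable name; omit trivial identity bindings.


NONE (not unifiable)

head clash or occurs-check failure — not unifiable


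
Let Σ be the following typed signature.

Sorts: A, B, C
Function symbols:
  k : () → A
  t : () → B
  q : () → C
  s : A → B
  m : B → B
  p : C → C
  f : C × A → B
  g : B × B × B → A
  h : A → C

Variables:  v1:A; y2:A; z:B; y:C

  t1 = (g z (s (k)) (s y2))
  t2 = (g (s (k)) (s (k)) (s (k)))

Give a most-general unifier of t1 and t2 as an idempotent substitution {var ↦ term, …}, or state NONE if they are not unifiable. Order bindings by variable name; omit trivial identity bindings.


{y2 ↦ (k), z ↦ (s (k))}


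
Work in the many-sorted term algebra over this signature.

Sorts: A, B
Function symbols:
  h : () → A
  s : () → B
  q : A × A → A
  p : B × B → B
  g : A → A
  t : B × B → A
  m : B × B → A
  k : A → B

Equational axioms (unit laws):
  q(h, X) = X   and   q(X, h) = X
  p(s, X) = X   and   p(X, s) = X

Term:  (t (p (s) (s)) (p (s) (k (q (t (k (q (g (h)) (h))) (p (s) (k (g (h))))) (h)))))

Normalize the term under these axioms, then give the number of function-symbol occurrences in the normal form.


size = 10

1. (t (p (s) (s)) (p (s) (k (q (t (k (q (g (h)) (h))) (p (s) (k (g (h))))) (h)))))  →  (t (s) (p (s) (k (q (t (k (q (g (h)) (h))) (p (s) (k (g (h))))) (h)))))
2. (t (s) (p (s) (k (q (t (k (q (g (h)) (h))) (p (s) (k (g (h))))) (h)))))  →  (t (s) (k (q (t (k (q (g (h)) (h))) (p (s) (k (g (h))))) (h))))
3. (t (s) (k (q (t (k (q (g (h)) (h))) (p (s) (k (g (h))))) (h))))  →  (t (s) (k (t (k (q (g (h)) (h))) (p (s) (k (g (h)))))))
4. (t (s) (k (t (k (q (g (h)) (h))) (p (s) (k (g (h)))))))  →  (t (s) (k (t (k (g (h))) (p (s) (k (g (h)))))))
5. (t (s) (k (t (k (g (h))) (p (s) (k (g (h)))))))  →  (t (s) (k (t (k (g (h))) (k (g (h))))))
normal form: (t (s) (k (t (k (g (h))) (k (g (h))))))


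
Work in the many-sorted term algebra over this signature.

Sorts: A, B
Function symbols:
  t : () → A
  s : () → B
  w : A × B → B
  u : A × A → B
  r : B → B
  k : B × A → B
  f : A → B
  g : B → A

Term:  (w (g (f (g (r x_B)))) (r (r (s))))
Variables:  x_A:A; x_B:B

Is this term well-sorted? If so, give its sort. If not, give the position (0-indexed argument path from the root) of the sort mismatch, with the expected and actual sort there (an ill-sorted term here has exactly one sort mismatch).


well-sorted; sort = B

          x_B : B
        (r x_B) : B
      (g (r x_B)) : A
    (f (g (r x_B))) : B
  (g (f (g (r x_B)))) : A
      (s) : B
    (r (s)) : B
  (r (r (s))) : B
(w (g (f (g (r x_B)))) (r (r (s)))) : B


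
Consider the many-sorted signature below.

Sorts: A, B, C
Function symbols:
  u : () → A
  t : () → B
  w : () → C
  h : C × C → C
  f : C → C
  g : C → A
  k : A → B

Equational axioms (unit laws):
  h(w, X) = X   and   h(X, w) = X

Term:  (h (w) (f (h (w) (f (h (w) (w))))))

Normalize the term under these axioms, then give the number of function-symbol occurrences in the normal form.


1. (h (w) (f (h (w) (f (h (w) (w))))))  →  (f (h (w) (f (h (w) (w)))))
2. (f (h (w) (f (h (w) (w)))))  →  (f (f (h (w) (w))))
3. (f (f (h (w) (w))))  →  (f (f (w)))
normal form: (f (f (w)))

size = 3


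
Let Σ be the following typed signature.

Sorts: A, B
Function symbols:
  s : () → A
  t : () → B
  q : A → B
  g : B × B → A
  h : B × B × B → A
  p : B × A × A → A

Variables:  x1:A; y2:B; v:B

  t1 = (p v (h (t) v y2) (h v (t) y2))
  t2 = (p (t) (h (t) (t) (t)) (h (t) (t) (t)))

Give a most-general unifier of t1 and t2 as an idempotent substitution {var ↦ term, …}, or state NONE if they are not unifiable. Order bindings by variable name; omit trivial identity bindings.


{v ↦ (t), y2 ↦ (t)}


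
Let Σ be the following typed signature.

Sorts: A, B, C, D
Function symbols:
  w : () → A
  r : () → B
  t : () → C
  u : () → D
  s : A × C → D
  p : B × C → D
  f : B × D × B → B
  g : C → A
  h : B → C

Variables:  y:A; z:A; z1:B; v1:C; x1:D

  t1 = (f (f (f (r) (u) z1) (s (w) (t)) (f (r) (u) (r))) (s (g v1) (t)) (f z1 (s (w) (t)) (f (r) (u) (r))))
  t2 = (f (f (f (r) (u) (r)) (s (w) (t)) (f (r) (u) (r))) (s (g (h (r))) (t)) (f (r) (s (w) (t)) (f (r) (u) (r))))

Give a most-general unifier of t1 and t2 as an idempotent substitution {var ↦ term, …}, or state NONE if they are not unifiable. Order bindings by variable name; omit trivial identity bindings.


{v1 ↦ (h (r)), z1 ↦ (r)}


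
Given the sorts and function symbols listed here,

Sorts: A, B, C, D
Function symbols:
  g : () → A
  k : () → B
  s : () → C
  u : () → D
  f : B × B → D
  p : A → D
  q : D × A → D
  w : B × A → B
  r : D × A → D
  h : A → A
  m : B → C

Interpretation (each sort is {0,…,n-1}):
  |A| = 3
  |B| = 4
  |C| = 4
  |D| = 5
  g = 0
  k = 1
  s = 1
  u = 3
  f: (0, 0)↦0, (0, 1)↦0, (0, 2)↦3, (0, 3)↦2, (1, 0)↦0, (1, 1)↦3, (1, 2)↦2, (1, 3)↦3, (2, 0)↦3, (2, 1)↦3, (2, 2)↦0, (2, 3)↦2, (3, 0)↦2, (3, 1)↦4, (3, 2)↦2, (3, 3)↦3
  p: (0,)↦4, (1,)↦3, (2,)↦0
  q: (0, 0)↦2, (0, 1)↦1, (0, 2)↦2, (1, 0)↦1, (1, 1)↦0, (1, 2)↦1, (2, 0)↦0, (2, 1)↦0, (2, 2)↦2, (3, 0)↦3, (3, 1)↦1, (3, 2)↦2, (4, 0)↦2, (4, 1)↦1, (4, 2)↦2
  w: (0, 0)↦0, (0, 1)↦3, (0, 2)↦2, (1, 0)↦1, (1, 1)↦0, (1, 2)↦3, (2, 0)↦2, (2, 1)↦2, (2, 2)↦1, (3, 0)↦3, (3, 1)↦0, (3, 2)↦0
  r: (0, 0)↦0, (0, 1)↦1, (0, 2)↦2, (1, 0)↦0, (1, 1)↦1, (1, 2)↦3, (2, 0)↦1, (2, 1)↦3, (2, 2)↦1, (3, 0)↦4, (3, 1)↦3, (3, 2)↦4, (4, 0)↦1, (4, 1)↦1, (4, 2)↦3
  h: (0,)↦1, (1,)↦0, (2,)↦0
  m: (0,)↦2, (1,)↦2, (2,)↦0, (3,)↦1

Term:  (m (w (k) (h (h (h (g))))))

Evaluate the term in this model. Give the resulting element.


value = 2

  k = 1
  g = 0
  (h (g)) = h(0,) = 1
  (h (h (g))) = h(1,) = 0
  (h (h (h (g)))) = h(0,) = 1
  (w (k) (h (h (h (g))))) = w(1, 1) = 0
  (m (w (k) (h (h (h (g)))))) = m(0,) = 2


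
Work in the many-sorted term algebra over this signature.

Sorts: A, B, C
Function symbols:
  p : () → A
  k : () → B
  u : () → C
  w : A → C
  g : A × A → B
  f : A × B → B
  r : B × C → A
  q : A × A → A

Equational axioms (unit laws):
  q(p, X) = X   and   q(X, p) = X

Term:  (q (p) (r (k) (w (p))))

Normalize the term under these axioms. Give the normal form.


1. (q (p) (r (k) (w (p))))  →  (r (k) (w (p)))

normal form = (r (k) (w (p)))


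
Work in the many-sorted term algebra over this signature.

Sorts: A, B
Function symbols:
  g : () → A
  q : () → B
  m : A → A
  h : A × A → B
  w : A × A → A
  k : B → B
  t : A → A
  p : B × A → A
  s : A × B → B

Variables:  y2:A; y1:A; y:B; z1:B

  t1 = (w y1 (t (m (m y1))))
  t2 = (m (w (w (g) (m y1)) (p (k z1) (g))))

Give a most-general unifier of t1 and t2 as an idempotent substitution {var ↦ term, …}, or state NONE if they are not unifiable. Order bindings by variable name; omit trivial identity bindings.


NONE (not unifiable)

head clash or occurs-check failure — not unifiable


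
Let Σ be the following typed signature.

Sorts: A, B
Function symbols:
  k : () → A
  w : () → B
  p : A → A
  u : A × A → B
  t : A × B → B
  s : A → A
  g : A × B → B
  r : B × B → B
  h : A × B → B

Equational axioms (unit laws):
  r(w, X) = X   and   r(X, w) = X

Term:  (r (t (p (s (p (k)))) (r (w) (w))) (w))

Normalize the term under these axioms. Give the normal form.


normal form = (t (p (s (p (k)))) (w))

1. (r (t (p (s (p (k)))) (r (w) (w))) (w))  →  (t (p (s (p (k)))) (r (w) (w)))
2. (t (p (s (p (k)))) (r (w) (w)))  →  (t (p (s (p (k)))) (w))


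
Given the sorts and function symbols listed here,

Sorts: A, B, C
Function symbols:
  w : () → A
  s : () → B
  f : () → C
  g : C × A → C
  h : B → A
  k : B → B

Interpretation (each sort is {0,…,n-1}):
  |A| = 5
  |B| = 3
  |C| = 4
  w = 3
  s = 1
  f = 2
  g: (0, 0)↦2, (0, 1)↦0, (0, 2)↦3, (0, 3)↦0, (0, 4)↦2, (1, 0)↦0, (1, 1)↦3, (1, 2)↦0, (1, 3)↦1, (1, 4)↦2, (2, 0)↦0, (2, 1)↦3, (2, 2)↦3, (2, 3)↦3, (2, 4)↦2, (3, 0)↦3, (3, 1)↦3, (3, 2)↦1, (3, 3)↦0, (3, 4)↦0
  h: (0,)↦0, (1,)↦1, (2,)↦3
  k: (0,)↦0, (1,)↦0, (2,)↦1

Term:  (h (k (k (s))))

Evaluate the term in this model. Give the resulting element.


value = 0

  s = 1
  (k (s)) = k(1,) = 0
  (k (k (s))) = k(0,) = 0
  (h (k (k (s)))) = h(0,) = 0


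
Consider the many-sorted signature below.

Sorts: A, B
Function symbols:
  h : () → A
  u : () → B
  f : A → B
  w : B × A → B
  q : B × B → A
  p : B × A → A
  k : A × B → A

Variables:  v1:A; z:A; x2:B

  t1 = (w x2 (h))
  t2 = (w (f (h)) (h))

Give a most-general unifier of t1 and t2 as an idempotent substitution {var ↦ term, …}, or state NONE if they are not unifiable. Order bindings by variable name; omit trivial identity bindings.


{x2 ↦ (f (h))}


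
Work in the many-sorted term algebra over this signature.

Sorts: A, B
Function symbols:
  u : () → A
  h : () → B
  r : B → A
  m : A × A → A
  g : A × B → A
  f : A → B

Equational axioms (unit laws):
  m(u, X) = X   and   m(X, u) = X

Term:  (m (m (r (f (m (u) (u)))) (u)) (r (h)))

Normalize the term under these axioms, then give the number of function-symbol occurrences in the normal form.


size = 6

1. (m (m (r (f (m (u) (u)))) (u)) (r (h)))  →  (m (r (f (m (u) (u)))) (r (h)))
2. (m (r (f (m (u) (u)))) (r (h)))  →  (m (r (f (u))) (r (h)))
normal form: (m (r (f (u))) (r (h)))


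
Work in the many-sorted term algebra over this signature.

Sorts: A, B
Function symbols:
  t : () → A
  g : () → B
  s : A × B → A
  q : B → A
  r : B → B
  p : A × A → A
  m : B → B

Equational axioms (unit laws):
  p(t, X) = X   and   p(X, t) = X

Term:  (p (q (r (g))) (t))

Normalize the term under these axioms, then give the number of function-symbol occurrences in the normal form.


size = 3

1. (p (q (r (g))) (t))  →  (q (r (g)))
normal form: (q (r (g)))


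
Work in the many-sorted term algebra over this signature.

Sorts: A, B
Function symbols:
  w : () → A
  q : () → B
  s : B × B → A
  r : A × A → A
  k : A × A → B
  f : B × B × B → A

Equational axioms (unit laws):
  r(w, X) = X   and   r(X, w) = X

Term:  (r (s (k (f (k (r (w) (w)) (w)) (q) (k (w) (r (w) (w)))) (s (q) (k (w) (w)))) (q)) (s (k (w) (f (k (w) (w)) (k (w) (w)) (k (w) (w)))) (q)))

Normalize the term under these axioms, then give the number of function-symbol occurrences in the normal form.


1. (r (s (k (f (k (r (w) (w)) (w)) (q) (k (w) (r (w) (w)))) (s (q) (k (w) (w)))) (q)) (s (k (w) (f (k (w) (w)) (k (w) (w)) (k (w) (w)))) (q)))  →  (r (s (k (f (k (w) (w)) (q) (k (w) (r (w) (w)))) (s (q) (k (w) (w)))) (q)) (s (k (w) (f (k (w) (w)) (k (w) (w)) (k (w) (w)))) (q)))
2. (r (s (k (f (k (w) (w)) (q) (k (w) (r (w) (w)))) (s (q) (k (w) (w)))) (q)) (s (k (w) (f (k (w) (w)) (k (w) (w)) (k (w) (w)))) (q)))  →  (r (s (k (f (k (w) (w)) (q) (k (w) (w))) (s (q) (k (w) (w)))) (q)) (s (k (w) (f (k (w) (w)) (k (w) (w)) (k (w) (w)))) (q)))
normal form: (r (s (k (f (k (w) (w)) (q) (k (w) (w))) (s (q) (k (w) (w)))) (q)) (s (k (w) (f (k (w) (w)) (k (w) (w)) (k (w) (w)))) (q)))

size = 31


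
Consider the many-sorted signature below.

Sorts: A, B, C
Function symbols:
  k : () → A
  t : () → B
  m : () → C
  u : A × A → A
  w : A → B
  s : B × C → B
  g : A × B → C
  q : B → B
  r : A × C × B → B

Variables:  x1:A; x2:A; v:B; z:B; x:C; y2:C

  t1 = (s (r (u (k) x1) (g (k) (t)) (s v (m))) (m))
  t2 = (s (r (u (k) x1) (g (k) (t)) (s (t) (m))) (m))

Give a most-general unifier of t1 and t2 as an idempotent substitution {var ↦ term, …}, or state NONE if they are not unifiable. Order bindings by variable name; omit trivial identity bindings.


{v ↦ (t)}


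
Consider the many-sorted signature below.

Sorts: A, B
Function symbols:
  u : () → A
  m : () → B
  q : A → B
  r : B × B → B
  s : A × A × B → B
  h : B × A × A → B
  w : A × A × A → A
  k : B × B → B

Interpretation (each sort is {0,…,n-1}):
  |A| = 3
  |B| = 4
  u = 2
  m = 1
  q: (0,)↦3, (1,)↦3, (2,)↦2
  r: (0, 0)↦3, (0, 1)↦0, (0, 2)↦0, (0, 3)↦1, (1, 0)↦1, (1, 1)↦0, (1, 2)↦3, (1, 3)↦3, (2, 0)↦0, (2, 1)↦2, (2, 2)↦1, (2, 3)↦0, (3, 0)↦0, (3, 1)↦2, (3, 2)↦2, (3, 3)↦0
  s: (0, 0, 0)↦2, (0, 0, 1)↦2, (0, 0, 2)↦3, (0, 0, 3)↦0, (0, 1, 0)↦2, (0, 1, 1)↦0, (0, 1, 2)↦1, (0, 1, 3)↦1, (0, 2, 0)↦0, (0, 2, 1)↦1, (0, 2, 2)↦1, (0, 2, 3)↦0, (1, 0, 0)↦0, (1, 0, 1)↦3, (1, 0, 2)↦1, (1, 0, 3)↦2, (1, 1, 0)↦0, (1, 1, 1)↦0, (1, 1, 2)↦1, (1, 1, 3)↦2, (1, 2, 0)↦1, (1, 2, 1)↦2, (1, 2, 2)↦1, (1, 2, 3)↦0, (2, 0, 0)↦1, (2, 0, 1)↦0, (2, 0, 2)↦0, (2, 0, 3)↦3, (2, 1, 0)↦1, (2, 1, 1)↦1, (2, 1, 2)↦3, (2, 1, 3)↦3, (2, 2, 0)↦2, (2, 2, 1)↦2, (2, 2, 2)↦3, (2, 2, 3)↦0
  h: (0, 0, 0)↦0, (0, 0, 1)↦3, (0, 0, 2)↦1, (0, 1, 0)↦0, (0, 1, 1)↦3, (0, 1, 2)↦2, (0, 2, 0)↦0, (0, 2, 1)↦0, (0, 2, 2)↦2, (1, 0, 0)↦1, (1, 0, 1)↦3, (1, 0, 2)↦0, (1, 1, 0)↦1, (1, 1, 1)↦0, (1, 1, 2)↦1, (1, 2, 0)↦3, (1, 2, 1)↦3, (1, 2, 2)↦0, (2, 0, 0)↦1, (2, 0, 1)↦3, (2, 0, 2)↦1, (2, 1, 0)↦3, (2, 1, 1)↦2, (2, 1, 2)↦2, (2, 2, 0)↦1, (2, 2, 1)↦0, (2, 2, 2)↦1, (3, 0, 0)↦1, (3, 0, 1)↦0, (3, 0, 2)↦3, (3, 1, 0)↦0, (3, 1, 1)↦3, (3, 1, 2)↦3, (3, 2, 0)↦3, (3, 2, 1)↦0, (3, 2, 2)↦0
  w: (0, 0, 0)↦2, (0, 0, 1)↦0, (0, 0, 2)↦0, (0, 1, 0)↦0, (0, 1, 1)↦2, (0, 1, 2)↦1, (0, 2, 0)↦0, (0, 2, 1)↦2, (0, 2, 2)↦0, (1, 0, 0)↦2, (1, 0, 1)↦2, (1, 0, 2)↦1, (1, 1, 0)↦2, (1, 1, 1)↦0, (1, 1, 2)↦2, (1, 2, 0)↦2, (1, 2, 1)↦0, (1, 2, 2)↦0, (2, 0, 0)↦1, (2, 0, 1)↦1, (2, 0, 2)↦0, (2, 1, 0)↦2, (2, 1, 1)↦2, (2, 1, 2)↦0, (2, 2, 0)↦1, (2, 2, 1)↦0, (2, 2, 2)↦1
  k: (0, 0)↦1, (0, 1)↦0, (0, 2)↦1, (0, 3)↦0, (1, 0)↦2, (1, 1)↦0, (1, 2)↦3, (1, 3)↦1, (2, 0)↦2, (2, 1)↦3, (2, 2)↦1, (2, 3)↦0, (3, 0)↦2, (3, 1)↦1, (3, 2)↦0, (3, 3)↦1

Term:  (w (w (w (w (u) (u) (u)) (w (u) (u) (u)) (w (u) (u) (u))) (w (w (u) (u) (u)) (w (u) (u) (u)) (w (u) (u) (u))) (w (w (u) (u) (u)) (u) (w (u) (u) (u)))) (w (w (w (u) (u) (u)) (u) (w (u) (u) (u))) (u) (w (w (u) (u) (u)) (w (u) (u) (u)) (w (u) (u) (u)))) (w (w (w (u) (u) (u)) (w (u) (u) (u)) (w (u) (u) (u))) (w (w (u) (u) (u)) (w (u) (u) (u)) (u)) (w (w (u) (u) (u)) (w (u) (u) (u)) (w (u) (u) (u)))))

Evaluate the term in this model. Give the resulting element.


  u = 2
  u = 2
  u = 2
  (w (u) (u) (u)) = w(2, 2, 2) = 1
  u = 2
  u = 2
  u = 2
  (w (u) (u) (u)) = w(2, 2, 2) = 1
  u = 2
  u = 2
  u = 2
  (w (u) (u) (u)) = w(2, 2, 2) = 1
  (w (w (u) (u) (u)) (w (u) (u) (u)) (w (u) (u) (u))) = w(1, 1, 1) = 0
  u = 2
  u = 2
  u = 2
  (w (u) (u) (u)) = w(2, 2, 2) = 1
  u = 2
  u = 2
  u = 2
  (w (u) (u) (u)) = w(2, 2, 2) = 1
  u = 2
  u = 2
  u = 2
  (w (u) (u) (u)) = w(2, 2, 2) = 1
  (w (w (u) (u) (u)) (w (u) (u) (u)) (w (u) (u) (u))) = w(1, 1, 1) = 0
  u = 2
  u = 2
  u = 2
  (w (u) (u) (u)) = w(2, 2, 2) = 1
  u = 2
  u = 2
  u = 2
  u = 2
  (w (u) (u) (u)) = w(2, 2, 2) = 1
  (w (w (u) (u) (u)) (u) (w (u) (u) (u))) = w(1, 2, 1) = 0
  (w (w (w (u) (u) (u)) (w (u) (u) (u)) (w (u) (u) (u))) (w (w (u) (u) (u)) (w (u) (u) (u)) (w (u) (u) (u))) (w (w (u) (u) (u)) (u) (w (u) (u) (u)))) = w(0, 0, 0) = 2
  u = 2
  u = 2
  u = 2
  (w (u) (u) (u)) = w(2, 2, 2) = 1
  u = 2
  u = 2
  u = 2
  u = 2
  (w (u) (u) (u)) = w(2, 2, 2) = 1
  (w (w (u) (u) (u)) (u) (w (u) (u) (u))) = w(1, 2, 1) = 0
  u = 2
  u = 2
  u = 2
  u = 2
  (w (u) (u) (u)) = w(2, 2, 2) = 1
  u = 2
  u = 2
  u = 2
  (w (u) (u) (u)) = w(2, 2, 2) = 1
  u = 2
  u = 2
  u = 2
  (w (u) (u) (u)) = w(2, 2, 2) = 1
  (w (w (u) (u) (u)) (w (u) (u) (u)) (w (u) (u) (u))) = w(1, 1, 1) = 0
  (w (w (w (u) (u) (u)) (u) (w (u) (u) (u))) (u) (w (w (u) (u) (u)) (w (u) (u) (u)) (w (u) (u) (u)))) = w(0, 2, 0) = 0
  u = 2
  u = 2
  u = 2
  (w (u) (u) (u)) = w(2, 2, 2) = 1
  u = 2
  u = 2
  u = 2
  (w (u) (u) (u)) = w(2, 2, 2) = 1
  u = 2
  u = 2
  u = 2
  (w (u) (u) (u)) = w(2, 2, 2) = 1
  (w (w (u) (u) (u)) (w (u) (u) (u)) (w (u) (u) (u))) = w(1, 1, 1) = 0
  u = 2
  u = 2
  u = 2
  (w (u) (u) (u)) = w(2, 2, 2) = 1
  u = 2
  u = 2
  u = 2
  (w (u) (u) (u)) = w(2, 2, 2) = 1
  u = 2
  (w (w (u) (u) (u)) (w (u) (u) (u)) (u)) = w(1, 1, 2) = 2
  u = 2
  u = 2
  u = 2
  (w (u) (u) (u)) = w(2, 2, 2) = 1
  u = 2
  u = 2
  u = 2
  (w (u) (u) (u)) = w(2, 2, 2) = 1
  u = 2
  u = 2
  u = 2
  (w (u) (u) (u)) = w(2, 2, 2) = 1
  (w (w (u) (u) (u)) (w (u) (u) (u)) (w (u) (u) (u))) = w(1, 1, 1) = 0
  (w (w (w (u) (u) (u)) (w (u) (u) (u)) (w (u) (u) (u))) (w (w (u) (u) (u)) (w (u) (u) (u)) (u)) (w (w (u) (u) (u)) (w (u) (u) (u)) (w (u) (u) (u)))) = w(0, 2, 0) = 0
  (w (w (w (w (u) (u) (u)) (w (u) (u) (u)) (w (u) (u) (u))) (w (w (u) (u) (u)) (w (u) (u) (u)) (w (u) (u) (u))) (w (w (u) (u) (u)) (u) (w (u) (u) (u)))) (w (w (w (u) (u) (u)) (u) (w (u) (u) (u))) (u) (w (w (u) (u) (u)) (w (u) (u) (u)) (w (u) (u) (u)))) (w (w (w (u) (u) (u)) (w (u) (u) (u)) (w (u) (u) (u))) (w (w (u) (u) (u)) (w (u) (u) (u)) (u)) (w (w (u) (u) (u)) (w (u) (u) (u)) (w (u) (u) (u))))) = w(2, 0, 0) = 1

value = 1
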